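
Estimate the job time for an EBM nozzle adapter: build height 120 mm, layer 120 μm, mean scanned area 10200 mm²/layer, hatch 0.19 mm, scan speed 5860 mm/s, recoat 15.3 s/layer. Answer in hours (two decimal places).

6.79 hours

Layers = ⌈120/0.12⌉ = 1000.
Scan path per layer = 10200 / 0.19 = 53684.2 mm.
Beam time per layer = 53684.2 / 5860 = 9.1611 s.
Per-layer time = 9.1611 + 15.3, so 24.4611 s.
Total: 1000 × 24.4611 s = 24461.1 s → 6.79 hours.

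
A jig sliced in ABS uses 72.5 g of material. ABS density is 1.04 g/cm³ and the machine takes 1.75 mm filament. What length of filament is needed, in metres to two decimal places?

28.98 m

Extruded volume: 72.5/1.04 = 69.7115 cm³ (69711.5 mm³).
Filament cross-section = π × (1.75/2)² = 2.4053 mm².
L = V/A = 69711.5/2.4053 = 28982.46 mm → 28.98 m.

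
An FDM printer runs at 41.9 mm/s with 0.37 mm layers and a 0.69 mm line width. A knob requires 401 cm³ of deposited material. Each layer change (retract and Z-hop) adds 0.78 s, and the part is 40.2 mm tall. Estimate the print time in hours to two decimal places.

10.44 hours

Extrusion cross-section = 0.37 × 0.69, so 0.2553 mm².
Toolpath length = 401 cm³ / 0.2553 mm² = 401000 / 0.2553 = 1570701.1 mm.
Print-move time: 1570701.1 / 41.9 → 37486.9 s.
Layer count = ceil(40.2 / 0.37) = 109.
Layer-change overhead = 109 × 0.78, so 85.02 s.
Altogether 37486.9 + 85.02 = 37571.92 s, i.e. 10.44 hours.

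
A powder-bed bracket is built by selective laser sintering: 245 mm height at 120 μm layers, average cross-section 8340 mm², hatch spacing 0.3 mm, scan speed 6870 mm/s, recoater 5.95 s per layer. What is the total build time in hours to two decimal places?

5.67 hours

Layers = ⌈245/0.12⌉ = 2042.
Hatch length per layer = 8340 / 0.3 = 27800 mm.
Laser time per layer = 27800 / 6870 = 4.0466 s.
Layer cycle = 4.0466 + 5.95, so 9.9966 s.
Total: 2042 × 9.9966 s = 20413.0572 s → 5.67 hours.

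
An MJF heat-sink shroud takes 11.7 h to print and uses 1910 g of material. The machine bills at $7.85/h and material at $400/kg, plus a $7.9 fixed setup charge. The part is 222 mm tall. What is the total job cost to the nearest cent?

Machine cost = 7.85 × 11.7 = $91.845.
Material charge = 400 × 1910/1000 = $764.00.
Adding setup: 91.845 + 764.00 + 7.9 → 863.745 ≈ $863.75.

$863.75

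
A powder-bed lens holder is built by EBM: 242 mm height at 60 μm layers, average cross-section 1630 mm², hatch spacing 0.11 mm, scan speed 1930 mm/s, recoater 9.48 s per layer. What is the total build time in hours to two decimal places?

Layer count = ceil(242 / 0.06) = 4034.
Scan path per layer: 1630 / 0.11 → 14818.2 mm.
Scan time per layer: 14818.2 / 1930 → 7.6778 s.
Layer cycle: 7.6778 + 9.48 → 17.1578 s.
4034 layers × 17.1578 s/layer = 69214.5652 s, i.e. 19.23 hours.

19.23 hours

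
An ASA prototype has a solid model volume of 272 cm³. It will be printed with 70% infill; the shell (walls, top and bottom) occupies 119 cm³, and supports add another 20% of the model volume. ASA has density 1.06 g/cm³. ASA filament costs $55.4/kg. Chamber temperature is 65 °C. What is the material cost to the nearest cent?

Infill region: 272 − 119 → 153 cm³.
Deposited infill = 0.70 × 153 = 107.1 cm³.
Support: 0.20 × 272 → 54.4 cm³.
Deposited volume = 119 + 107.1 + 54.4 = 280.5 cm³.
Mass = 280.5 × 1.06 = 297.33 g.
At $55.4/kg: 297.33/1000 × 55.4 = $16.47.

$16.47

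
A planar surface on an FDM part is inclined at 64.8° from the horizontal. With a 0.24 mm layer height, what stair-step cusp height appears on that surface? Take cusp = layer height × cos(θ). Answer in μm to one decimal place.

102.2 μm

cos(64.8°) = 0.4258, so cusp = 0.24 × 0.4258 = 0.102192 mm → 102.2 μm.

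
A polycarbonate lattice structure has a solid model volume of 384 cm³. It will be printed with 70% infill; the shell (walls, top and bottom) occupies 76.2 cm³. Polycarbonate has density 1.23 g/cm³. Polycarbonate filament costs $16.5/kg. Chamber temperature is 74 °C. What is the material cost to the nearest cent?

$5.92

Infill region: 384 − 76.2 → 307.8 cm³.
Infill deposited = 0.70 × 307.8 = 215.46 cm³.
Total extruded: 76.2 + 215.46 → 291.66 cm³.
Mass = 291.66 × 1.23, so 358.7418 g.
Cost = 358.7418 g / 1000 × $16.5/kg = $5.92.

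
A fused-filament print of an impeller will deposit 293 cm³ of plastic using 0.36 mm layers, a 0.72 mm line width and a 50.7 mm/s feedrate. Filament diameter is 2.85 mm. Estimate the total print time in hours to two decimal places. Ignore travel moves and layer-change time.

Bead cross-section: 0.36 × 0.72 → 0.2592 mm².
Total extruded path = 293000/0.2592 = 1130401.2 mm.
Time extruding = 1130401.2 / 50.7, so 22295.9 s.
22295.9 s = 6.19 hours.

6.19 hours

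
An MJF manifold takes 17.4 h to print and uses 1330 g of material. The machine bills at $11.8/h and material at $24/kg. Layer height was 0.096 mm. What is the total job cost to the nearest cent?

$237.24

Machine-time cost = 11.8 × 17.4, so $205.32.
Feedstock cost: 24 × 1330/1000 → $31.92.
Total = 205.32 + 31.92 = $237.24.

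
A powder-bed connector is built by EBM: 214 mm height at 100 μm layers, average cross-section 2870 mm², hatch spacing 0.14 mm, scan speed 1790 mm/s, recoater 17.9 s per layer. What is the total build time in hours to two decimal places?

Layers = ⌈214/0.1⌉ = 2140.
Per-layer scan distance: 2870 / 0.14 → 20500 mm.
Per-layer scan time = 20500 / 1790, so 11.4525 s.
Time per layer: 11.4525 + 17.9 → 29.3525 s.
Build time = 2140 × 29.3525 = 62814.35 s = 17.45 hours.

17.45 hours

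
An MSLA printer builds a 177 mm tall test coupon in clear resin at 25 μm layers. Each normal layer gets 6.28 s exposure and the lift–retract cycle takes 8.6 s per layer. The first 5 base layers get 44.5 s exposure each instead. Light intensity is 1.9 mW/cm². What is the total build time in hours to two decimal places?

Number of layers: 177 / 0.025 → 7080 (rounded up).
Base layers = 5 × (44.5 + 8.6), so 265.5 s.
Normal layers = 7075 × (6.28 + 8.6), so 105276 s.
Total = 265.5 + 105276 = 105541.5 s = 29.32 hours.

29.32 hours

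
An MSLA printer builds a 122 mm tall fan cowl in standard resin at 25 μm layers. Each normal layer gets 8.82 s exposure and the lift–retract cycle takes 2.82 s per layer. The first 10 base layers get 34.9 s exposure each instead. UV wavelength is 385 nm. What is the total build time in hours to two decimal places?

15.85 hours

Number of layers: 122 / 0.025 → 4880 (rounded up).
Bottom layers: 10 × (34.9 + 2.82) → 377.2 s.
Normal layers: 4870 × (8.82 + 2.82) → 56686.8 s.
Total = 377.2 + 56686.8 = 57064 s = 15.85 hours.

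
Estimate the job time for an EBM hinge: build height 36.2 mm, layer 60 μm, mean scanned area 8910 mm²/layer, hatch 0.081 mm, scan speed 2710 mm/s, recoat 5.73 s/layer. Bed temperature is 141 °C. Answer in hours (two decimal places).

7.77 hours

Layers = ⌈36.2/0.06⌉ = 604.
Per-layer scan distance = 8910 / 0.081 = 110000 mm.
Scan time per layer = 110000 / 2710 = 40.5904 s.
Layer cycle: 40.5904 + 5.73 → 46.3204 s.
Build time = 604 × 46.3204 = 27977.5216 s = 7.77 hours.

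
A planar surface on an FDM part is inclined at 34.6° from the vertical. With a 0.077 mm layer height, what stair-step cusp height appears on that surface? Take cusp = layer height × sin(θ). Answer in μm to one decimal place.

43.7 μm

Cusp = layer height × sin(34.6°) = 0.077 × 0.5678 = 0.043721 mm = 43.7 μm.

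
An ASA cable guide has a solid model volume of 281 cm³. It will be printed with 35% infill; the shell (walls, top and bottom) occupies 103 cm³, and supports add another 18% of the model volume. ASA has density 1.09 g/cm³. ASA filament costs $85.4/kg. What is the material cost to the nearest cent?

Interior volume = 281 − 103, so 178 cm³.
Infill volume = 0.35 × 178 = 62.3 cm³.
Support: 0.18 × 281 → 50.58 cm³.
Total printed volume = 103 + 62.3 + 50.58 = 215.88 cm³.
Mass = 215.88 × 1.09, so 235.3092 g.
At $85.4/kg: 235.3092/1000 × 85.4 = $20.10.

$20.10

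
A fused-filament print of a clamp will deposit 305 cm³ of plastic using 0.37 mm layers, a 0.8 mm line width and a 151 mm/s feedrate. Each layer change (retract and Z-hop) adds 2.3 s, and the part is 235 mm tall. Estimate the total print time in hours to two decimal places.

2.30 hours

Bead cross-section = 0.37 × 0.8, so 0.296 mm².
Total extruded path = 305000/0.296 = 1030405.4 mm.
Print-move time = 1030405.4 / 151, so 6823.9 s.
Number of layers: 235 / 0.37 → 636 (rounded up).
Non-print overhead = 636 × 2.3, so 1462.8 s.
Altogether 6823.9 + 1462.8 = 8286.7 s, i.e. 2.30 hours.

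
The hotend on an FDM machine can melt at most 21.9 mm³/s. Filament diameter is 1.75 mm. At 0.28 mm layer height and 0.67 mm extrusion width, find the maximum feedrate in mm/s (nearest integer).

Bead cross-section = 0.28 × 0.67 = 0.1876 mm².
Max speed = 21.9 / 0.1876 = 116.74 ≈ 117 mm/s.

117 mm/s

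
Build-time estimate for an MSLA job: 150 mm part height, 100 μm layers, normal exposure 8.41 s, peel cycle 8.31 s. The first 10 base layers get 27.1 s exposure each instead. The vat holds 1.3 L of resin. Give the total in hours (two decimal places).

7.02 hours

Layers = ⌈150/0.1⌉ = 1500.
Burn-in layers: 10 × (27.1 + 8.31) → 354.1 s.
Normal layers: 1490 × (8.41 + 8.31) → 24912.8 s.
Total = 354.1 + 24912.8 = 25266.9 s = 7.02 hours.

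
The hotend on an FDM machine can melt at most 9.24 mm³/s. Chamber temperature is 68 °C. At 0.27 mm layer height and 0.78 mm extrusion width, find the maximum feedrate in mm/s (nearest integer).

44 mm/s

Bead cross-section: 0.27 × 0.78 → 0.2106 mm².
v_max = Q/A = 9.24/0.2106 = 43.87 mm/s → 44 mm/s.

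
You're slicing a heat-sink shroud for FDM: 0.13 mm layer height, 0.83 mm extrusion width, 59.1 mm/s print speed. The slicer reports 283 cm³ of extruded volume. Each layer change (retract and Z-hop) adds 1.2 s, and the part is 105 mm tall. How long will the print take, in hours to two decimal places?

Extrusion cross-section = 0.13 × 0.83 = 0.1079 mm².
Total extruded path = 283000/0.1079 = 2622798.9 mm.
Print-move time = 2622798.9 / 59.1, so 44379 s.
Layers = ⌈105/0.13⌉ = 808.
Layer-change overhead = 808 × 1.2 = 969.6 s.
Altogether 44379 + 969.6 = 45348.6 s, i.e. 12.60 hours.

12.60 hours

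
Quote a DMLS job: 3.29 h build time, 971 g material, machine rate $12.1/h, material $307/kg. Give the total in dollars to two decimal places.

Machine cost = 12.1 × 3.29 = $39.809.
Material charge: 307 × 971/1000 → $298.097.
Job cost: 39.809 + 298.097 = 337.906 ≈ $337.91.

$337.91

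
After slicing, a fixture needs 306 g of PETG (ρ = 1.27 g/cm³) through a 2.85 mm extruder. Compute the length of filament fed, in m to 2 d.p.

37.77 m

Extruded volume: 306/1.27 = 240.9449 cm³ (240944.9 mm³).
Cross-section of 2.85 mm filament: π·(2.85/2)² = 6.3794 mm².
L = V/A = 240944.9/6.3794 = 37769.21 mm → 37.77 m.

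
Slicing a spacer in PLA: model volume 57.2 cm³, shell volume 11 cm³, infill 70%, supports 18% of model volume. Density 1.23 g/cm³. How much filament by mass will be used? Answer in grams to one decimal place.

Infill region = 57.2 − 11 = 46.2 cm³.
Infill volume = 0.70 × 46.2 = 32.34 cm³.
Support = 0.18 × 57.2, so 10.296 cm³.
Total extruded = 11 + 32.34 + 10.296 = 53.636 cm³.
Mass = 53.636 × 1.23, so 65.97228 g.

66.0 g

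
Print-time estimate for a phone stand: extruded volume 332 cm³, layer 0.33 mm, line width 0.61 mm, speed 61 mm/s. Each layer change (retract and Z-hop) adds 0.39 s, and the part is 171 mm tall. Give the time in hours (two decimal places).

Bead cross-section = 0.33 × 0.61 = 0.2013 mm².
Total extruded path = 332000/0.2013 = 1649279.7 mm.
Print-move time = 1649279.7 / 61 = 27037.4 s.
Number of layers: 171 / 0.33 → 519 (rounded up).
Z-hop total = 519 × 0.39, so 202.41 s.
Altogether 27037.4 + 202.41 = 27239.81 s, i.e. 7.57 hours.

7.57 hours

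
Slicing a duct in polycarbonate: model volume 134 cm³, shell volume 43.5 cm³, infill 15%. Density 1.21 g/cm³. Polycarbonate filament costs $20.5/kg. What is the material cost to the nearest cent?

Interior volume = 134 − 43.5 = 90.5 cm³.
Deposited infill = 0.15 × 90.5, so 13.575 cm³.
Total extruded = 43.5 + 13.575, so 57.075 cm³.
Mass = 57.075 × 1.21 = 69.06075 g.
Cost = 69.06075 g / 1000 × $20.5/kg = $1.42.

$1.42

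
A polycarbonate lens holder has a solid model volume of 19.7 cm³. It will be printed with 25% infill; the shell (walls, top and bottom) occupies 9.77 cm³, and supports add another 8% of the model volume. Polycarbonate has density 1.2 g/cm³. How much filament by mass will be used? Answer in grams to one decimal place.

Volume inside the shell = 19.7 − 9.77, so 9.93 cm³.
Infill deposited: 0.25 × 9.93 → 2.4825 cm³.
Support: 0.08 × 19.7 → 1.576 cm³.
Total printed volume: 9.77 + 2.4825 + 1.576 → 13.8285 cm³.
Mass: 13.8285 × 1.2 → 16.5942 g.

16.6 g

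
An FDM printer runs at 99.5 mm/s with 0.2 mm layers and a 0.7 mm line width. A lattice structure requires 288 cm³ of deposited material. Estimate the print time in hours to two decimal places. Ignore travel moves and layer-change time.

5.74 hours

Extrusion cross-section: 0.2 × 0.7 → 0.14 mm².
Total extruded path = 288000/0.14 = 2057142.9 mm.
Extrusion time = 2057142.9 / 99.5 = 20674.8 s.
In the requested units: 20674.8 s = 5.74 hours.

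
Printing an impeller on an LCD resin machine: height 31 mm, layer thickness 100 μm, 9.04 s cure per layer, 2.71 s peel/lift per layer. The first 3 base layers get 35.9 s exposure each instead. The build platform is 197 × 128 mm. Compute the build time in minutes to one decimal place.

62.1 minutes

Number of layers: 31 / 0.1 → 310 (rounded up).
Bottom layers: 3 × (35.9 + 2.71) → 115.83 s.
Normal layers = 307 × (9.04 + 2.71), so 3607.25 s.
Total = 115.83 + 3607.25 = 3723.08 s = 62.1 minutes.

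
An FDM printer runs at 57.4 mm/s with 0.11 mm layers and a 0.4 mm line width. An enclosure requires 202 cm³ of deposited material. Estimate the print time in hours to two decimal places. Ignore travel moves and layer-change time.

22.22 hours

Bead cross-section: 0.11 × 0.4 → 0.044 mm².
Path length: 202000 mm³ / 0.044 mm² → 4590909.1 mm.
Time extruding: 4590909.1 / 57.4 → 79981 s.
In the requested units: 79981 s = 22.22 hours.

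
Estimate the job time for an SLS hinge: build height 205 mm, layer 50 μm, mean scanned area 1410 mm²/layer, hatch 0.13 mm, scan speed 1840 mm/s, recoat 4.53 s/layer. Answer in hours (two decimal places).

11.87 hours

Layer count = ceil(205 / 0.05) = 4100.
Per-layer scan distance: 1410 / 0.13 → 10846.2 mm.
Laser time per layer: 10846.2 / 1840 → 5.8947 s.
Per-layer time: 5.8947 + 4.53 → 10.4247 s.
4100 layers × 10.4247 s/layer = 42741.27 s, i.e. 11.87 hours.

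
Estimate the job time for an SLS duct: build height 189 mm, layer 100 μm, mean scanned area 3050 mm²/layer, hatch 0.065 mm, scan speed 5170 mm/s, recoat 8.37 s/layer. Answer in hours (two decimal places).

9.16 hours

Layer count = ceil(189 / 0.1) = 1890.
Scan path per layer = 3050 / 0.065 = 46923.1 mm.
Per-layer scan time = 46923.1 / 5170 = 9.076 s.
Layer cycle: 9.076 + 8.37 → 17.446 s.
Build time = 1890 × 17.446 = 32972.94 s = 9.16 hours.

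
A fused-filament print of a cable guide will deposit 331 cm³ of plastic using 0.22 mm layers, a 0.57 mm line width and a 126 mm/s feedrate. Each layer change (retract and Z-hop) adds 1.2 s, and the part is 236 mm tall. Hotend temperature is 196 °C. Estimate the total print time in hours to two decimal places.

Line area = 0.22 × 0.57, so 0.1254 mm².
Path length: 331000 mm³ / 0.1254 mm² → 2639553.4 mm.
Print-move time: 2639553.4 / 126 → 20948.8 s.
Number of layers: 236 / 0.22 → 1073 (rounded up).
Z-hop total: 1073 × 1.2 → 1287.6 s.
Altogether 20948.8 + 1287.6 = 22236.4 s, i.e. 6.18 hours.

6.18 hours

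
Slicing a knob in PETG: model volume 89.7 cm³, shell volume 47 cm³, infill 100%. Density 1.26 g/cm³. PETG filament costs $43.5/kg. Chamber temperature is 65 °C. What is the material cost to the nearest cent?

Volume inside the shell: 89.7 − 47 → 42.7 cm³.
Infill volume = 1.00 × 42.7 = 42.7 cm³.
Deposited volume: 47 + 42.7 → 89.7 cm³.
Mass = 89.7 × 1.26 = 113.022 g.
Cost = 113.022 g / 1000 × $43.5/kg = $4.92.

$4.92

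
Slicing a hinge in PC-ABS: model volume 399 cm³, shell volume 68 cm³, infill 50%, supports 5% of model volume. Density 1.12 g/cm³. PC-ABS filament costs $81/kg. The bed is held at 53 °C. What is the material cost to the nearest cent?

$22.99

Interior volume = 399 − 68 = 331 cm³.
Deposited infill: 0.50 × 331 → 165.5 cm³.
Support = 0.05 × 399, so 19.95 cm³.
Total extruded: 68 + 165.5 + 19.95 → 253.45 cm³.
Mass = 253.45 × 1.12, so 283.864 g.
At $81/kg: 283.864/1000 × 81 = $22.99.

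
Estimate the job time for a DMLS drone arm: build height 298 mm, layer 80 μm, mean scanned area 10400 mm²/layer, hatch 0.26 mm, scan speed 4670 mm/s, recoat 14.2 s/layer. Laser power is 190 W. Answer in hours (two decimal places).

23.56 hours

Layer count = ceil(298 / 0.08) = 3725.
Hatch length per layer: 10400 / 0.26 → 40000 mm.
Laser time per layer = 40000 / 4670, so 8.5653 s.
Layer cycle = 8.5653 + 14.2, so 22.7653 s.
3725 layers × 22.7653 s/layer = 84800.7425 s, i.e. 23.56 hours.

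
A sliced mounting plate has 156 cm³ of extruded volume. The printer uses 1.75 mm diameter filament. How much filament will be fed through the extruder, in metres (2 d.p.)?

64.86 m

Cross-section of 1.75 mm filament: π·(1.75/2)² = 2.4053 mm².
Length = 156 cm³ / 2.4053 mm² = 156000 / 2.4053 = 64856.77 mm = 64.86 m.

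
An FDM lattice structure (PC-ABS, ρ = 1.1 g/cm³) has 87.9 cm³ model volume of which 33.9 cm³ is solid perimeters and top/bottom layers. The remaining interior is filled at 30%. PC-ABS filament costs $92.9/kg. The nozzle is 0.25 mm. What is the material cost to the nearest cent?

Infill region = 87.9 − 33.9 = 54 cm³.
Infill deposited = 0.30 × 54 = 16.2 cm³.
Total extruded: 33.9 + 16.2 → 50.1 cm³.
Mass: 50.1 × 1.1 → 55.11 g.
Cost = 55.11 g / 1000 × $92.9/kg = $5.12.

$5.12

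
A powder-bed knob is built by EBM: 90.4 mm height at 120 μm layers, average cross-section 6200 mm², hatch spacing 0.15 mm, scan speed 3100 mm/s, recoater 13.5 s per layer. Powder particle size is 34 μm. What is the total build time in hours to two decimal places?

Layers = ⌈90.4/0.12⌉ = 754.
Per-layer scan distance: 6200 / 0.15 → 41333.3 mm.
Beam time per layer: 41333.3 / 3100 → 13.3333 s.
Time per layer = 13.3333 + 13.5 = 26.8333 s.
Build time = 754 × 26.8333 = 20232.3082 s = 5.62 hours.

5.62 hours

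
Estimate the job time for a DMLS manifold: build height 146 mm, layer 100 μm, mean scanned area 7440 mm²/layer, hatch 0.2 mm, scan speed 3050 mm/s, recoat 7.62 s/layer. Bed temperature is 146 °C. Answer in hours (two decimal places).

8.04 hours

Layer count = ceil(146 / 0.1) = 1460.
Scan path per layer = 7440 / 0.2, so 37200 mm.
Laser time per layer = 37200 / 3050 = 12.1967 s.
Layer cycle = 12.1967 + 7.62 = 19.8167 s.
1460 layers × 19.8167 s/layer = 28932.382 s, i.e. 8.04 hours.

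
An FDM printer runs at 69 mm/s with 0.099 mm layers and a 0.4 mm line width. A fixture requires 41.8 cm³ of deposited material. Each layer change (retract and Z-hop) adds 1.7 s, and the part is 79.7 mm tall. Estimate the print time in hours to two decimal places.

Bead cross-section = 0.099 × 0.4 = 0.0396 mm².
Toolpath length = 41.8 cm³ / 0.0396 mm² = 41800 / 0.0396 = 1055555.6 mm.
Time extruding = 1055555.6 / 69, so 15297.9 s.
Number of layers: 79.7 / 0.099 → 806 (rounded up).
Layer-change overhead = 806 × 1.7, so 1370.2 s.
Total = 15297.9 + 1370.2 = 16668.1 s = 4.63 hours.

4.63 hours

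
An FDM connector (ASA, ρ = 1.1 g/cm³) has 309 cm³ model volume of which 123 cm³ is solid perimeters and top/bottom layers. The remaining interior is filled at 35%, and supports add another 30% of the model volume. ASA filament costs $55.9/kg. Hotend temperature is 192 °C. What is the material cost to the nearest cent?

$17.27

Interior volume: 309 − 123 → 186 cm³.
Infill deposited = 0.35 × 186, so 65.1 cm³.
Support: 0.30 × 309 → 92.7 cm³.
Total printed volume = 123 + 65.1 + 92.7 = 280.8 cm³.
Mass = 280.8 × 1.1, so 308.88 g.
At $55.9/kg: 308.88/1000 × 55.9 = $17.27.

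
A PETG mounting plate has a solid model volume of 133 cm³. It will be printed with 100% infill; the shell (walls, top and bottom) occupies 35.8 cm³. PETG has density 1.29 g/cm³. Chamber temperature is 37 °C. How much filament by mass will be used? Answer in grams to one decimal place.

171.6 g

Interior volume = 133 − 35.8, so 97.2 cm³.
Infill volume: 1.00 × 97.2 → 97.2 cm³.
Deposited volume = 35.8 + 97.2, so 133 cm³.
Mass = 133 × 1.29, so 171.57 g.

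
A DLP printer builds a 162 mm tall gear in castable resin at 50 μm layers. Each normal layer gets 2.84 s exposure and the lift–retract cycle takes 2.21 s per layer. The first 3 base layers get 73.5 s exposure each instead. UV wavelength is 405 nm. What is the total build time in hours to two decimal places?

Layers = ⌈162/0.05⌉ = 3240.
Base layers: 3 × (73.5 + 2.21) → 227.13 s.
Remaining layers = 3237 × (2.84 + 2.21), so 16346.85 s.
Sum: 227.13 + 16346.85 = 16573.98 s → 4.60 hours.

4.60 hours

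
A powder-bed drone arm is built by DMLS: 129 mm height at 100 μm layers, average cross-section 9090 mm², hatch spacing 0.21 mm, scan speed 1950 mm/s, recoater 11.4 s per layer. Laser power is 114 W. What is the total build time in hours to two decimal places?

Number of layers: 129 / 0.1 → 1290 (rounded up).
Scan path per layer = 9090 / 0.21, so 43285.7 mm.
Laser time per layer: 43285.7 / 1950 → 22.1978 s.
Time per layer = 22.1978 + 11.4, so 33.5978 s.
Build time = 1290 × 33.5978 = 43341.162 s = 12.04 hours.

12.04 hours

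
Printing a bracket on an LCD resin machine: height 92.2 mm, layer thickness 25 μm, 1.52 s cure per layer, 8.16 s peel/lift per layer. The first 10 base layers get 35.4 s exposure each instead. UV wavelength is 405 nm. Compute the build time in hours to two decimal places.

10.01 hours

Number of layers: 92.2 / 0.025 → 3688 (rounded up).
Burn-in layers = 10 × (35.4 + 8.16), so 435.6 s.
Normal layers = 3678 × (1.52 + 8.16) = 35603.04 s.
Total = 435.6 + 35603.04 = 36038.64 s = 10.01 hours.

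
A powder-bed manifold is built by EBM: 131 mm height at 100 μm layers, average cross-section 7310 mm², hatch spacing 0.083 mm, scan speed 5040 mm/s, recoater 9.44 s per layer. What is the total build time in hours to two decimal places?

9.79 hours

Number of layers: 131 / 0.1 → 1310 (rounded up).
Scan path per layer: 7310 / 0.083 → 88072.3 mm.
Scan time per layer: 88072.3 / 5040 → 17.4747 s.
Layer cycle = 17.4747 + 9.44 = 26.9147 s.
Build time = 1310 × 26.9147 = 35258.257 s = 9.79 hours.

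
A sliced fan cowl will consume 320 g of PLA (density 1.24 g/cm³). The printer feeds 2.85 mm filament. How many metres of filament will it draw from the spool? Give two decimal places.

Extruded volume: 320/1.24 = 258.0645 cm³ (258064.5 mm³).
Filament cross-section = π × (2.85/2)² = 6.3794 mm².
L = V/A = 258064.5/6.3794 = 40452.79 mm → 40.45 m.

40.45 m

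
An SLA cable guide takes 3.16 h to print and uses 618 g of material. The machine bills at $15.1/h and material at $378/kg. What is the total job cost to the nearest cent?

Machine cost: 15.1 × 3.16 → $47.716.
Material charge = 378 × 618/1000, so $233.604.
Total = 47.716 + 233.604 = $281.32.

$281.32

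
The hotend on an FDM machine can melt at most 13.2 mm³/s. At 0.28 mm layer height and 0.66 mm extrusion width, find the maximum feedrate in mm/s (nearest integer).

A = 0.28 × 0.66 = 0.1848 mm².
Max speed = 13.2 / 0.1848 = 71.43 ≈ 71 mm/s.

71 mm/s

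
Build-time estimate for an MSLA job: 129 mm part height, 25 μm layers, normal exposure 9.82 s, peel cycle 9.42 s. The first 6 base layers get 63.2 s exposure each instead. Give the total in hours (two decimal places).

Layers = ⌈129/0.025⌉ = 5160.
Burn-in layers = 6 × (63.2 + 9.42) = 435.72 s.
Normal layers: 5154 × (9.82 + 9.42) → 99162.96 s.
Total = 435.72 + 99162.96 = 99598.68 s = 27.67 hours.

27.67 hours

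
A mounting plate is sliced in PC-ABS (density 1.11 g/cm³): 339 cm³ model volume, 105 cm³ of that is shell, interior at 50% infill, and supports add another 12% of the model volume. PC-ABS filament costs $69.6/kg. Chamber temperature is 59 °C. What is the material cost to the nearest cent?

Interior volume = 339 − 105, so 234 cm³.
Deposited infill: 0.50 × 234 → 117 cm³.
Support = 0.12 × 339 = 40.68 cm³.
Deposited volume = 105 + 117 + 40.68, so 262.68 cm³.
Mass = 262.68 × 1.11 = 291.5748 g.
At $69.6/kg: 291.5748/1000 × 69.6 = $20.29.

$20.29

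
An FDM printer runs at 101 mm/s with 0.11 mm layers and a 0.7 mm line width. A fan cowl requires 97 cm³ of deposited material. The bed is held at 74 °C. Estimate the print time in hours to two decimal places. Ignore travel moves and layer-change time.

Line area = 0.11 × 0.7, so 0.077 mm².
Toolpath length = 97 cm³ / 0.077 mm² = 97000 / 0.077 = 1259740.3 mm.
Time extruding = 1259740.3 / 101 = 12472.7 s.
Converting: 12472.7 s = 3.46 hours.

3.46 hours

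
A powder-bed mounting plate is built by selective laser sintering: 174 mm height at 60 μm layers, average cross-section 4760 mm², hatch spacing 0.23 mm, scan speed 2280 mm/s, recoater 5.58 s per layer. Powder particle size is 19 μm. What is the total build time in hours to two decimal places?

11.81 hours

Layer count = ceil(174 / 0.06) = 2900.
Scan path per layer = 4760 / 0.23, so 20695.7 mm.
Per-layer scan time: 20695.7 / 2280 → 9.0771 s.
Time per layer = 9.0771 + 5.58 = 14.6571 s.
Total: 2900 × 14.6571 s = 42505.59 s → 11.81 hours.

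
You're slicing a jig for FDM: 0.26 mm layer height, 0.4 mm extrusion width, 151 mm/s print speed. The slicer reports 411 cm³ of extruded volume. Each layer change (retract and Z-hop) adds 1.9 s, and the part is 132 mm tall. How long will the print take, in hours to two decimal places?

Bead cross-section = 0.26 × 0.4 = 0.104 mm².
Path length: 411000 mm³ / 0.104 mm² → 3951923.1 mm.
Print-move time: 3951923.1 / 151 → 26171.7 s.
Number of layers: 132 / 0.26 → 508 (rounded up).
Non-print overhead = 508 × 1.9, so 965.2 s.
Altogether 26171.7 + 965.2 = 27136.9 s, i.e. 7.54 hours.

7.54 hours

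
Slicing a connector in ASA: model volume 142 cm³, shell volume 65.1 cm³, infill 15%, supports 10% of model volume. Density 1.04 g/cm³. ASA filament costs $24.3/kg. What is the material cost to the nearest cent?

$2.30

Infill region = 142 − 65.1, so 76.9 cm³.
Infill deposited = 0.15 × 76.9, so 11.535 cm³.
Support: 0.10 × 142 → 14.2 cm³.
Total printed volume = 65.1 + 11.535 + 14.2 = 90.835 cm³.
Mass = 90.835 × 1.04, so 94.4684 g.
At $24.3/kg: 94.4684/1000 × 24.3 = $2.30.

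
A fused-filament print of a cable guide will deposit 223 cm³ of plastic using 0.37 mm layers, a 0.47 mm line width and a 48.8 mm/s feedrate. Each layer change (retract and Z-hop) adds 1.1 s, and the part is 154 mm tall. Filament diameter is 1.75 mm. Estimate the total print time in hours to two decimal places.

7.43 hours

Line area = 0.37 × 0.47 = 0.1739 mm².
Total extruded path = 223000/0.1739 = 1282346.2 mm.
Extrusion time = 1282346.2 / 48.8 = 26277.6 s.
Layer count = ceil(154 / 0.37) = 417.
Non-print overhead = 417 × 1.1 = 458.7 s.
Total = 26277.6 + 458.7 = 26736.3 s = 7.43 hours.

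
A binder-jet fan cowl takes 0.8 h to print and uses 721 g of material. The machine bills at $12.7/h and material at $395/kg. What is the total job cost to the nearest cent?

$294.96

Time charge = 12.7 × 0.8, so $10.16.
Material cost = 395 × 721/1000, so $284.795.
Job cost: 10.16 + 284.795 = 294.955 ≈ $294.96.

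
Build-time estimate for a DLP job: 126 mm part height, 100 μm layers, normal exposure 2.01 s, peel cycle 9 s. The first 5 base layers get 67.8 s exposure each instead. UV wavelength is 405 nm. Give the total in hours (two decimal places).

3.94 hours

Layers = ⌈126/0.1⌉ = 1260.
Bottom layers = 5 × (67.8 + 9), so 384 s.
Regular layers = 1255 × (2.01 + 9), so 13817.55 s.
Total = 384 + 13817.55 = 14201.55 s = 3.94 hours.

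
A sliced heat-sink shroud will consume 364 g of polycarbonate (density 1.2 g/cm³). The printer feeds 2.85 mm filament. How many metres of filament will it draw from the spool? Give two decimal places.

Volume = 364 g / 1.2 g·cm⁻³ = 303.3333 cm³ = 303333.3 mm³.
Filament cross-section = π × (2.85/2)² = 6.3794 mm².
L = V/A = 303333.3/6.3794 = 47548.88 mm → 47.55 m.

47.55 m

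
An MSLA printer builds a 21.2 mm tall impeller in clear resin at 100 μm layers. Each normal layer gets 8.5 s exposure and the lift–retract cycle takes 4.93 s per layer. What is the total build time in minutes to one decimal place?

47.5 minutes

Layers = ⌈21.2/0.1⌉ = 212.
Cycle time = 8.5 + 4.93, so 13.43 s.
Build time: 212 × 13.43 s = 2847.16 s, i.e. 47.5 minutes.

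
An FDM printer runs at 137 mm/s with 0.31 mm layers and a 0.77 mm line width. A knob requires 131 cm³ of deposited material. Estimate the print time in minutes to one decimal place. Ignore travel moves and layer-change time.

66.8 minutes

Bead cross-section = 0.31 × 0.77 = 0.2387 mm².
Total extruded path = 131000/0.2387 = 548806 mm.
Extrusion time: 548806 / 137 → 4005.9 s.
In the requested units: 4005.9 s = 66.8 minutes.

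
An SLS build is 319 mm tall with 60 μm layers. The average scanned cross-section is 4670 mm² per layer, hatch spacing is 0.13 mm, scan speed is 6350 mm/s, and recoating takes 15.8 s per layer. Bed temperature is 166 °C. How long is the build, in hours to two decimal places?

31.69 hours

Number of layers: 319 / 0.06 → 5317 (rounded up).
Per-layer scan distance = 4670 / 0.13 = 35923.1 mm.
Laser time per layer = 35923.1 / 6350 = 5.6572 s.
Layer cycle: 5.6572 + 15.8 → 21.4572 s.
5317 layers × 21.4572 s/layer = 114087.9324 s, i.e. 31.69 hours.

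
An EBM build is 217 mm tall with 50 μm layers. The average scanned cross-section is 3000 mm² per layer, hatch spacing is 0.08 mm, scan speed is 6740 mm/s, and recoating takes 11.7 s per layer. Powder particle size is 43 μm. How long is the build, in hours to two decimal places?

Layers = ⌈217/0.05⌉ = 4340.
Scan path per layer: 3000 / 0.08 → 37500 mm.
Per-layer scan time = 37500 / 6740 = 5.5638 s.
Per-layer time = 5.5638 + 11.7 = 17.2638 s.
Total: 4340 × 17.2638 s = 74924.892 s → 20.81 hours.

20.81 hours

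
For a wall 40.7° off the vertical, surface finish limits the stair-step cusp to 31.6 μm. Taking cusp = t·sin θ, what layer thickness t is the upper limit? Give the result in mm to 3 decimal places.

Layer height = cusp / sin(40.7°) = 0.0316 / 0.6521 = 0.048 mm.

0.048 mm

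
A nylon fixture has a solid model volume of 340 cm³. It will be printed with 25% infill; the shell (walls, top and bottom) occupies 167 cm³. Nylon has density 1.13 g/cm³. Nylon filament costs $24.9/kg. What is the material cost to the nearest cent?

Volume inside the shell = 340 − 167, so 173 cm³.
Deposited infill = 0.25 × 173 = 43.25 cm³.
Deposited volume: 167 + 43.25 → 210.25 cm³.
Mass = 210.25 × 1.13 = 237.5825 g.
Cost = 237.5825 g / 1000 × $24.9/kg = $5.92.

$5.92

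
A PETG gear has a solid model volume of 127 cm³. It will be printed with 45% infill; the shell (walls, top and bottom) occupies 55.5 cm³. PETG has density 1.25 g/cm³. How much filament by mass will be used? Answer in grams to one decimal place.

Infill region = 127 − 55.5, so 71.5 cm³.
Infill deposited: 0.45 × 71.5 → 32.175 cm³.
Deposited volume: 55.5 + 32.175 → 87.675 cm³.
Mass = 87.675 × 1.25 = 109.59375 g.

109.6 g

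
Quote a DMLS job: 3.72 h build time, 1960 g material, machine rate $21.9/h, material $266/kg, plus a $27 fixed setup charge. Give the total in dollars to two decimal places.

$629.83

Machine-time cost = 21.9 × 3.72, so $81.468.
Material charge = 266 × 1960/1000 = $521.36.
Adding setup: 81.468 + 521.36 + 27 → 629.828 ≈ $629.83.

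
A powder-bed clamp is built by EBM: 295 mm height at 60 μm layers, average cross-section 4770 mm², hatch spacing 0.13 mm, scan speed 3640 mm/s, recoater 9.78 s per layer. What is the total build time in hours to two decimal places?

27.13 hours

Layer count = ceil(295 / 0.06) = 4917.
Per-layer scan distance = 4770 / 0.13 = 36692.3 mm.
Beam time per layer = 36692.3 / 3640 = 10.0803 s.
Per-layer time: 10.0803 + 9.78 → 19.8603 s.
Total: 4917 × 19.8603 s = 97653.0951 s → 27.13 hours.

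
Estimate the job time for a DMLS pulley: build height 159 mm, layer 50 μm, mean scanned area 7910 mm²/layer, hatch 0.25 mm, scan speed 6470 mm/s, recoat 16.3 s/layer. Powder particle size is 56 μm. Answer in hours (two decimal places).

Layer count = ceil(159 / 0.05) = 3180.
Scan path per layer = 7910 / 0.25 = 31640 mm.
Laser time per layer = 31640 / 6470, so 4.8903 s.
Per-layer time: 4.8903 + 16.3 → 21.1903 s.
Build time = 3180 × 21.1903 = 67385.154 s = 18.72 hours.

18.72 hours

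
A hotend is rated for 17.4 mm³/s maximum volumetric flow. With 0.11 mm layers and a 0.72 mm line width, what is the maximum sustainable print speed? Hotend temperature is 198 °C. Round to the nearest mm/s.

220 mm/s

Bead cross-section = 0.11 × 0.72, so 0.0792 mm².
Max speed = 17.4 / 0.0792 = 219.70 ≈ 220 mm/s.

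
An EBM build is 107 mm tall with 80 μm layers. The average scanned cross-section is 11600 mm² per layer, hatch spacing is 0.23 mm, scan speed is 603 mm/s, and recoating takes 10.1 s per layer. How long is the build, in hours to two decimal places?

34.84 hours

Layers = ⌈107/0.08⌉ = 1338.
Hatch length per layer = 11600 / 0.23 = 50434.8 mm.
Per-layer scan time = 50434.8 / 603 = 83.6398 s.
Per-layer time = 83.6398 + 10.1 = 93.7398 s.
Build time = 1338 × 93.7398 = 125423.8524 s = 34.84 hours.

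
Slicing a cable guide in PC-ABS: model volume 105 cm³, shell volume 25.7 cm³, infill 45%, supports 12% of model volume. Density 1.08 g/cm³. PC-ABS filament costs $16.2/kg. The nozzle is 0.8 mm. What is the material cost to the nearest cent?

$1.29

Interior volume = 105 − 25.7 = 79.3 cm³.
Infill deposited: 0.45 × 79.3 → 35.685 cm³.
Support: 0.12 × 105 → 12.6 cm³.
Deposited volume = 25.7 + 35.685 + 12.6, so 73.985 cm³.
Mass = 73.985 × 1.08 = 79.9038 g.
At $16.2/kg: 79.9038/1000 × 16.2 = $1.29.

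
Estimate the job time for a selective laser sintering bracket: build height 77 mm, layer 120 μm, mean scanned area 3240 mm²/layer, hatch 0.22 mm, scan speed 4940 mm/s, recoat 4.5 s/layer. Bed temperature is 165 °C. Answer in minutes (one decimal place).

80.0 minutes

Layer count = ceil(77 / 0.12) = 642.
Hatch length per layer = 3240 / 0.22, so 14727.3 mm.
Laser time per layer: 14727.3 / 4940 → 2.9812 s.
Time per layer: 2.9812 + 4.5 → 7.4812 s.
642 layers × 7.4812 s/layer = 4802.9304 s, i.e. 80.0 minutes.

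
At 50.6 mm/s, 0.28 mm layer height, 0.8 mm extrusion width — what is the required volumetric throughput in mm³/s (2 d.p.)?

A = 0.28 × 0.8, so 0.224 mm².
Q = v·A = 50.6 × 0.224 = 11.33 mm³/s.

11.33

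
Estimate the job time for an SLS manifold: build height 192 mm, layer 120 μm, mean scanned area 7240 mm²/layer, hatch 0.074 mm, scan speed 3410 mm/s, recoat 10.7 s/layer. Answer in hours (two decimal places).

Layers = ⌈192/0.12⌉ = 1600.
Scan path per layer = 7240 / 0.074, so 97837.8 mm.
Laser time per layer = 97837.8 / 3410, so 28.6914 s.
Time per layer: 28.6914 + 10.7 → 39.3914 s.
1600 layers × 39.3914 s/layer = 63026.24 s, i.e. 17.51 hours.

17.51 hours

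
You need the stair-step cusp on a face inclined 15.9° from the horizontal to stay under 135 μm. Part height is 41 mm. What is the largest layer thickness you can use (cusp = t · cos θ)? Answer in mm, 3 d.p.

0.140 mm

cos(15.9°) = 0.9617; t_max = 0.135/0.9617 = 0.140 mm.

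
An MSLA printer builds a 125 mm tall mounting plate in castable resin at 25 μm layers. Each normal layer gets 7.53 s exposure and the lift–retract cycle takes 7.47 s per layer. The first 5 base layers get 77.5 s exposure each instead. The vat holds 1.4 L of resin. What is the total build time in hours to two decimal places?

Number of layers: 125 / 0.025 → 5000 (rounded up).
Burn-in layers: 5 × (77.5 + 7.47) → 424.85 s.
Remaining layers: 4995 × (7.53 + 7.47) → 74925 s.
Total = 424.85 + 74925 = 75349.85 s = 20.93 hours.

20.93 hours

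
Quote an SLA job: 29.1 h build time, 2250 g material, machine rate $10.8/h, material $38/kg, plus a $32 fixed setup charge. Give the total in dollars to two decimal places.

$431.78

Machine cost: 10.8 × 29.1 → $314.28.
Feedstock cost = 38 × 2250/1000 = $85.50.
Total = 314.28 + 85.50 + 32 = $431.78.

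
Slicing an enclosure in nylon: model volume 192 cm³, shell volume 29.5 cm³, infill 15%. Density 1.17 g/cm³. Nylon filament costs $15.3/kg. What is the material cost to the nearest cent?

Interior volume: 192 − 29.5 → 162.5 cm³.
Infill volume = 0.15 × 162.5 = 24.375 cm³.
Deposited volume: 29.5 + 24.375 → 53.875 cm³.
Mass = 53.875 × 1.17 = 63.03375 g.
At $15.3/kg: 63.03375/1000 × 15.3 = $0.96.

$0.96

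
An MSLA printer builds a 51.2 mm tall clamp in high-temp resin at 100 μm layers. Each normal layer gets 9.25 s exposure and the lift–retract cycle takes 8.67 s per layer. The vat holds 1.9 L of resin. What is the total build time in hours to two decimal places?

2.55 hours

Layers = ⌈51.2/0.1⌉ = 512.
Each layer takes: 9.25 + 8.67 → 17.92 s.
Build time: 512 × 17.92 s = 9175.04 s, i.e. 2.55 hours.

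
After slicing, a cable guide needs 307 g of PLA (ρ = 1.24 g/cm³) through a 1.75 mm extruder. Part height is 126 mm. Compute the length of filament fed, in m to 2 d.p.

Volume = 307 g / 1.24 g·cm⁻³ = 247.5806 cm³ = 247580.6 mm³.
Filament cross-section = π × (1.75/2)² = 2.4053 mm².
L = V/A = 247580.6/2.4053 = 102931.28 mm → 102.93 m.

102.93 m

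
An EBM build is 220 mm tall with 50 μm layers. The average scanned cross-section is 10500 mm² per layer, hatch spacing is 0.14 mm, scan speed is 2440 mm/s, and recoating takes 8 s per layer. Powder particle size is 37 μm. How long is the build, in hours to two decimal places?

47.35 hours

Layers = ⌈220/0.05⌉ = 4400.
Per-layer scan distance: 10500 / 0.14 → 75000 mm.
Per-layer scan time: 75000 / 2440 → 30.7377 s.
Per-layer time = 30.7377 + 8, so 38.7377 s.
Total: 4400 × 38.7377 s = 170445.88 s → 47.35 hours.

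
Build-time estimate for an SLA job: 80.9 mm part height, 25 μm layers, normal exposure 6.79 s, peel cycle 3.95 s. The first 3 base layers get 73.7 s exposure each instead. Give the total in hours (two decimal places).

Layer count = ceil(80.9 / 0.025) = 3236.
Burn-in layers = 3 × (73.7 + 3.95) = 232.95 s.
Normal layers = 3233 × (6.79 + 3.95) = 34722.42 s.
Sum: 232.95 + 34722.42 = 34955.37 s → 9.71 hours.

9.71 hours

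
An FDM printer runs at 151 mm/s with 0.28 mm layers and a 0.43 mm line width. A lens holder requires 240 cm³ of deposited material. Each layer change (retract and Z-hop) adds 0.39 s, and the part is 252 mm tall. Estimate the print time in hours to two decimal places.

Extrusion cross-section = 0.28 × 0.43 = 0.1204 mm².
Path length: 240000 mm³ / 0.1204 mm² → 1993355.5 mm.
Time extruding = 1993355.5 / 151, so 13201 s.
Number of layers: 252 / 0.28 → 900 (rounded up).
Non-print overhead: 900 × 0.39 → 351 s.
Total = 13201 + 351 = 13552 s = 3.76 hours.

3.76 hours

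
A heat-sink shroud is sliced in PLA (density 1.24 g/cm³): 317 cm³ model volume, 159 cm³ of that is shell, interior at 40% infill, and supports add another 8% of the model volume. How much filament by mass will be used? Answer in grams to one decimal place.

307.0 g

Infill region: 317 − 159 → 158 cm³.
Infill volume = 0.40 × 158, so 63.2 cm³.
Support = 0.08 × 317 = 25.36 cm³.
Deposited volume: 159 + 63.2 + 25.36 → 247.56 cm³.
Mass = 247.56 × 1.24 = 306.9744 g.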